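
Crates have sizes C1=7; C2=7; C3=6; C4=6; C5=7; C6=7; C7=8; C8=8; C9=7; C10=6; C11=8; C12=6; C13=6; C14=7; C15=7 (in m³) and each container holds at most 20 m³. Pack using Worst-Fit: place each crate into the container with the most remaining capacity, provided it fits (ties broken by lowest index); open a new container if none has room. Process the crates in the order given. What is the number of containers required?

C1 (7 m³) → container 1 (remaining 13 m³)
C2 (7 m³) → container 1 (remaining 6 m³)
C3 (6 m³) → container 1 (remaining 0 m³)
C4 (6 m³) → container 2 (remaining 14 m³)
C5 (7 m³) → container 2 (remaining 7 m³)
C6 (7 m³) → container 2 (remaining 0 m³)
C7 (8 m³) → container 3 (remaining 12 m³)
C8 (8 m³) → container 3 (remaining 4 m³)
C9 (7 m³) → container 4 (remaining 13 m³)
C10 (6 m³) → container 4 (remaining 7 m³)
C11 (8 m³) → container 5 (remaining 12 m³)
C12 (6 m³) → container 5 (remaining 6 m³)
C13 (6 m³) → container 4 (remaining 1 m³)
C14 (7 m³) → container 6 (remaining 13 m³)
C15 (7 m³) → container 6 (remaining 6 m³)

6 containers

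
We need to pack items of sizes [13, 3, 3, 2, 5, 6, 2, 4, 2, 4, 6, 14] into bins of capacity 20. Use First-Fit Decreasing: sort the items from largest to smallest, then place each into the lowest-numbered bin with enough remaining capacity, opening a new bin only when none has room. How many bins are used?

Sorted descending: 14, 13, 6, 6, 5, 4, 4, 3, 3, 2, 2, 2.
bin 1: place 14, 6 left
bin 2: place 13, 7 left
bin 1: place 6, 0 left
bin 2: place 6, 1 left
bin 3: place 5, 15 left
bin 3: place 4, 11 left
bin 3: place 4, 7 left
bin 3: place 3, 4 left
bin 3: place 3, 1 left
bin 4: place 2, 18 left
bin 4: place 2, 16 left
bin 4: place 2, 14 left

4 bins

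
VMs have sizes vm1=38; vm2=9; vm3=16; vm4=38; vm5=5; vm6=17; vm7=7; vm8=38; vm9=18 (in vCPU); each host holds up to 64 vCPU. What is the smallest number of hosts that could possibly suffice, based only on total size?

Total size = 38 + 9 + 16 + 38 + 5 + 17 + 7 + 38 + 18 = 186 vCPU.
⌈186 / 64⌉ = 3.

3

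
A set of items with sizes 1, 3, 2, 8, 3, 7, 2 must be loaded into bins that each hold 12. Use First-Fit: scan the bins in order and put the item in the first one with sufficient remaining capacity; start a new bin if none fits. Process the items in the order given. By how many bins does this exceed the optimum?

0

First-Fit: [1,3,2,3,2] [8] [7] → 3 bins.
Total size 26; any packing needs at least ⌈26/12⌉ = 3 bins.
So 3 is already optimal.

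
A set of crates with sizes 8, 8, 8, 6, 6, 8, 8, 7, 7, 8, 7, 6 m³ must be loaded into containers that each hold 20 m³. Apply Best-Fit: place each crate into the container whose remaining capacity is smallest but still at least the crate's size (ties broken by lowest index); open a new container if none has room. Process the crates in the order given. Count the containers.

Put 8 m³ in container 1; 12 m³ remain.
Put 8 m³ in container 1; 4 m³ remain.
Put 8 m³ in container 2; 12 m³ remain.
Put 6 m³ in container 2; 6 m³ remain.
Put 6 m³ in container 2; 0 m³ remain.
Put 8 m³ in container 3; 12 m³ remain.
Put 8 m³ in container 3; 4 m³ remain.
Put 7 m³ in container 4; 13 m³ remain.
Put 7 m³ in container 4; 6 m³ remain.
Put 8 m³ in container 5; 12 m³ remain.
Put 7 m³ in container 5; 5 m³ remain.
Put 6 m³ in container 4; 0 m³ remain.

5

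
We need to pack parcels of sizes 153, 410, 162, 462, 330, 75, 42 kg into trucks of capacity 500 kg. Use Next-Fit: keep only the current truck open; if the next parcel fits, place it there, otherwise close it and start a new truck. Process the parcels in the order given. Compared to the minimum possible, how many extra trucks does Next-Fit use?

Next-Fit: [153] [410] [162] [462] [330,75,42] → 5 trucks.
Total size 1634 kg; any packing needs at least ⌈1634/500⌉ = 4 trucks.
An optimal packing achieves that bound: [462] [410,75] [330,162] [153,42] → 4 trucks.
Excess: 5 − 4 = 1.

1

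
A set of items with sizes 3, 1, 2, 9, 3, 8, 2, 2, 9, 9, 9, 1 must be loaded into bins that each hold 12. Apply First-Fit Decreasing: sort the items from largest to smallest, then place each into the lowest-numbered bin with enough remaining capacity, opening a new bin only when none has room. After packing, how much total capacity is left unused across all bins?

Sorted descending: 9, 9, 9, 9, 8, 3, 3, 2, 2, 2, 1, 1.
9 → bin 1 (remaining 3)
9 → bin 2 (remaining 3)
9 → bin 3 (remaining 3)
9 → bin 4 (remaining 3)
8 → bin 5 (remaining 4)
3 → bin 1 (remaining 0)
3 → bin 2 (remaining 0)
2 → bin 3 (remaining 1)
2 → bin 4 (remaining 1)
2 → bin 5 (remaining 2)
1 → bin 3 (remaining 0)
1 → bin 4 (remaining 0)
5 bins × 12 = 60; used 58; unused 2.

2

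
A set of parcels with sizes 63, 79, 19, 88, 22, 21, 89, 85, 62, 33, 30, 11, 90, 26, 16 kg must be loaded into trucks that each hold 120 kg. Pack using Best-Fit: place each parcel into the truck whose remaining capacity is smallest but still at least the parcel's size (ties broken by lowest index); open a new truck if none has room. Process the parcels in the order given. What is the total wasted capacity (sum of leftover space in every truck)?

106

63 kg → truck 1 (remaining 57 kg)
79 kg → truck 2 (remaining 41 kg)
19 kg → truck 2 (remaining 22 kg)
88 kg → truck 3 (remaining 32 kg)
22 kg → truck 2 (remaining 0 kg)
21 kg → truck 3 (remaining 11 kg)
89 kg → truck 4 (remaining 31 kg)
85 kg → truck 5 (remaining 35 kg)
62 kg → truck 6 (remaining 58 kg)
33 kg → truck 5 (remaining 2 kg)
30 kg → truck 4 (remaining 1 kg)
11 kg → truck 3 (remaining 0 kg)
90 kg → truck 7 (remaining 30 kg)
26 kg → truck 7 (remaining 4 kg)
16 kg → truck 1 (remaining 41 kg)
7 trucks × 120 kg = 840 kg; used 734 kg; unused 106 kg.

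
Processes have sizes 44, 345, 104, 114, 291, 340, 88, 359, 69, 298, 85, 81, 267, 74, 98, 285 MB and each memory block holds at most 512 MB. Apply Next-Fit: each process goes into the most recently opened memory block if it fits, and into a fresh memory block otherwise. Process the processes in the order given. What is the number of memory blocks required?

7

Put 44 MB in memory block 1; 468 MB remain.
Put 345 MB in memory block 1; 123 MB remain.
Put 104 MB in memory block 1; 19 MB remain.
Put 114 MB in memory block 2; 398 MB remain.
Put 291 MB in memory block 2; 107 MB remain.
Put 340 MB in memory block 3; 172 MB remain.
Put 88 MB in memory block 3; 84 MB remain.
Put 359 MB in memory block 4; 153 MB remain.
Put 69 MB in memory block 4; 84 MB remain.
Put 298 MB in memory block 5; 214 MB remain.
Put 85 MB in memory block 5; 129 MB remain.
Put 81 MB in memory block 5; 48 MB remain.
Put 267 MB in memory block 6; 245 MB remain.
Put 74 MB in memory block 6; 171 MB remain.
Put 98 MB in memory block 6; 73 MB remain.
Put 285 MB in memory block 7; 227 MB remain.
Final memory blocks: [44,345,104] [114,291] [340,88] [359,69] [298,85,81] [267,74,98] [285].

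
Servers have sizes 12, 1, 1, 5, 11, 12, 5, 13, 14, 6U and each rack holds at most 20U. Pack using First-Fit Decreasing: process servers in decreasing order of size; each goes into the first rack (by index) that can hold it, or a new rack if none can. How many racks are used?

5

Sorted descending: 14, 13, 12, 12, 11, 6, 5, 5, 1, 1.
rack 1: place 14U, 6U left
rack 2: place 13U, 7U left
rack 3: place 12U, 8U left
rack 4: place 12U, 8U left
rack 5: place 11U, 9U left
rack 1: place 6U, 0U left
rack 2: place 5U, 2U left
rack 3: place 5U, 3U left
rack 2: place 1U, 1U left
rack 2: place 1U, 0U left
Final racks: [14,6] [13,5,1,1] [12,5] [12] [11].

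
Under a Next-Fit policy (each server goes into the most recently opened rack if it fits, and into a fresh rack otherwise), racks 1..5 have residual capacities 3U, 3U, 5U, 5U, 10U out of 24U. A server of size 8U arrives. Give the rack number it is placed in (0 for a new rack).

Next-Fit only looks at rack 5, which has 10U free.
8U fits there.

5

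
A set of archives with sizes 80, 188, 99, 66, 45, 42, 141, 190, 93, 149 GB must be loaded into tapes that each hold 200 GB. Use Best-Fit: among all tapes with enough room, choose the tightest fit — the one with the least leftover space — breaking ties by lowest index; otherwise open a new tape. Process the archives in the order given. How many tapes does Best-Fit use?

7 tapes

Put 80 GB in tape 1; 120 GB remain.
Put 188 GB in tape 2; 12 GB remain.
Put 99 GB in tape 1; 21 GB remain.
Put 66 GB in tape 3; 134 GB remain.
Put 45 GB in tape 3; 89 GB remain.
Put 42 GB in tape 3; 47 GB remain.
Put 141 GB in tape 4; 59 GB remain.
Put 190 GB in tape 5; 10 GB remain.
Put 93 GB in tape 6; 107 GB remain.
Put 149 GB in tape 7; 51 GB remain.
Final tapes: [80,99] [188] [66,45,42] [141] [190] [93] [149].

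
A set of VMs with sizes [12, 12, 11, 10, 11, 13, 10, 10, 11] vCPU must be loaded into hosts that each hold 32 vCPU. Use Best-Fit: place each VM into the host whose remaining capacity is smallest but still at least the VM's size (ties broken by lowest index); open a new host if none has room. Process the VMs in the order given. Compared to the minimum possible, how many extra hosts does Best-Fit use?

Best-Fit: [12,12] [11,10,11] [13,10] [10,11] → 4 hosts.
Total size 100 vCPU; any packing needs at least ⌈100/32⌉ = 4 hosts.
So 4 is already optimal.

0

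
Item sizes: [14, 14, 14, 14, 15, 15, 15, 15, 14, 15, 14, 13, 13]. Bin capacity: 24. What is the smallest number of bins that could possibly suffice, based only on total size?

Total size = 14 + 14 + 14 + 14 + 15 + 15 + 15 + 15 + 14 + 15 + 14 + 13 + 13 = 185.
⌈185 / 24⌉ = 8.

8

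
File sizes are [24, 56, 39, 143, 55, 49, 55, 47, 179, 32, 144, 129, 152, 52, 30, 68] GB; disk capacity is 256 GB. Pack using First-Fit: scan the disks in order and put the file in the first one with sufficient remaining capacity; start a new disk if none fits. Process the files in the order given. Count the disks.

6 disks

disk 1: place 24 GB, 232 GB left
disk 1: place 56 GB, 176 GB left
disk 1: place 39 GB, 137 GB left
disk 2: place 143 GB, 113 GB left
disk 1: place 55 GB, 82 GB left
disk 1: place 49 GB, 33 GB left
disk 2: place 55 GB, 58 GB left
disk 2: place 47 GB, 11 GB left
disk 3: place 179 GB, 77 GB left
disk 1: place 32 GB, 1 GB left
disk 4: place 144 GB, 112 GB left
disk 5: place 129 GB, 127 GB left
disk 6: place 152 GB, 104 GB left
disk 3: place 52 GB, 25 GB left
disk 4: place 30 GB, 82 GB left
disk 4: place 68 GB, 14 GB left
Final disks: [24,56,39,55,49,32] [143,55,47] [179,52] [144,30,68] [129] [152].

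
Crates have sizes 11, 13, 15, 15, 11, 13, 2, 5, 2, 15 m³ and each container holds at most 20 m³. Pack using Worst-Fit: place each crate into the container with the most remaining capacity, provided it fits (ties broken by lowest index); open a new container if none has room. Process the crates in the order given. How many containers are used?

Put 11 m³ in container 1; 9 m³ remain.
Put 13 m³ in container 2; 7 m³ remain.
Put 15 m³ in container 3; 5 m³ remain.
Put 15 m³ in container 4; 5 m³ remain.
Put 11 m³ in container 5; 9 m³ remain.
Put 13 m³ in container 6; 7 m³ remain.
Put 2 m³ in container 1; 7 m³ remain.
Put 5 m³ in container 5; 4 m³ remain.
Put 2 m³ in container 1; 5 m³ remain.
Put 15 m³ in container 7; 5 m³ remain.
Final containers: [11,2,2] [13] [15] [15] [11,5] [13] [15].

7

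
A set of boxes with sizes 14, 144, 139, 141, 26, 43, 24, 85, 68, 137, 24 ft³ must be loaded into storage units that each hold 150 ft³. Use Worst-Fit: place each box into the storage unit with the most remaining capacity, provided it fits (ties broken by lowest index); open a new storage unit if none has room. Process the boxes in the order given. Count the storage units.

7 storage units

14 ft³ → storage unit 1 (remaining 136 ft³)
144 ft³ → storage unit 2 (remaining 6 ft³)
139 ft³ → storage unit 3 (remaining 11 ft³)
141 ft³ → storage unit 4 (remaining 9 ft³)
26 ft³ → storage unit 1 (remaining 110 ft³)
43 ft³ → storage unit 1 (remaining 67 ft³)
24 ft³ → storage unit 1 (remaining 43 ft³)
85 ft³ → storage unit 5 (remaining 65 ft³)
68 ft³ → storage unit 6 (remaining 82 ft³)
137 ft³ → storage unit 7 (remaining 13 ft³)
24 ft³ → storage unit 6 (remaining 58 ft³)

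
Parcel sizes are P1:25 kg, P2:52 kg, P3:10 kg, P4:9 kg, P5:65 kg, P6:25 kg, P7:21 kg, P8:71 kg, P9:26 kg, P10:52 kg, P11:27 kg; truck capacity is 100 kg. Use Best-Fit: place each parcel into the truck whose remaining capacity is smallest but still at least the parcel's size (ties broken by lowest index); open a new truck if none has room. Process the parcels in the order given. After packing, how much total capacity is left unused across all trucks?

117

truck 1: place P1 (25 kg), 75 kg left
truck 1: place P2 (52 kg), 23 kg left
truck 1: place P3 (10 kg), 13 kg left
truck 1: place P4 (9 kg), 4 kg left
truck 2: place P5 (65 kg), 35 kg left
truck 2: place P6 (25 kg), 10 kg left
truck 3: place P7 (21 kg), 79 kg left
truck 3: place P8 (71 kg), 8 kg left
truck 4: place P9 (26 kg), 74 kg left
truck 4: place P10 (52 kg), 22 kg left
truck 5: place P11 (27 kg), 73 kg left
5 trucks × 100 kg = 500 kg; used 383 kg; unused 117 kg.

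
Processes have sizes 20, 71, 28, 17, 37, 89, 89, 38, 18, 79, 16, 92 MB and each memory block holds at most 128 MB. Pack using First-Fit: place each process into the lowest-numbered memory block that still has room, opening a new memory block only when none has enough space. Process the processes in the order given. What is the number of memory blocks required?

6 memory blocks

20 MB → memory block 1 (remaining 108 MB)
71 MB → memory block 1 (remaining 37 MB)
28 MB → memory block 1 (remaining 9 MB)
17 MB → memory block 2 (remaining 111 MB)
37 MB → memory block 2 (remaining 74 MB)
89 MB → memory block 3 (remaining 39 MB)
89 MB → memory block 4 (remaining 39 MB)
38 MB → memory block 2 (remaining 36 MB)
18 MB → memory block 2 (remaining 18 MB)
79 MB → memory block 5 (remaining 49 MB)
16 MB → memory block 2 (remaining 2 MB)
92 MB → memory block 6 (remaining 36 MB)
Final memory blocks: [20,71,28] [17,37,38,18,16] [89] [89] [79] [92].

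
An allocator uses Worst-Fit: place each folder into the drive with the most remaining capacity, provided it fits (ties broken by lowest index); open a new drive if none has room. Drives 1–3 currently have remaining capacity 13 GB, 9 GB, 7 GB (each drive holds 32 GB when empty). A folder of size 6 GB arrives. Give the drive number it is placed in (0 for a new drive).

1

Drives with room: drive 1 (13 GB), drive 2 (9 GB), drive 3 (7 GB).
Most room is drive 1 with 13 GB free.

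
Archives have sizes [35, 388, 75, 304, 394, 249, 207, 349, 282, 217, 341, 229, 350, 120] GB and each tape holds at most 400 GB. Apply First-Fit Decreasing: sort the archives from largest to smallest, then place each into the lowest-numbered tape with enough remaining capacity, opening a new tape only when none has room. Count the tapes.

11 tapes

Sorted descending: 394, 388, 350, 349, 341, 304, 282, 249, 229, 217, 207, 120, 75, 35.
Put 394 GB in tape 1; 6 GB remain.
Put 388 GB in tape 2; 12 GB remain.
Put 350 GB in tape 3; 50 GB remain.
Put 349 GB in tape 4; 51 GB remain.
Put 341 GB in tape 5; 59 GB remain.
Put 304 GB in tape 6; 96 GB remain.
Put 282 GB in tape 7; 118 GB remain.
Put 249 GB in tape 8; 151 GB remain.
Put 229 GB in tape 9; 171 GB remain.
Put 217 GB in tape 10; 183 GB remain.
Put 207 GB in tape 11; 193 GB remain.
Put 120 GB in tape 8; 31 GB remain.
Put 75 GB in tape 6; 21 GB remain.
Put 35 GB in tape 3; 15 GB remain.
Final tapes: [394] [388] [350,35] [349] [341] [304,75] [282] [249,120] [229] [217] [207].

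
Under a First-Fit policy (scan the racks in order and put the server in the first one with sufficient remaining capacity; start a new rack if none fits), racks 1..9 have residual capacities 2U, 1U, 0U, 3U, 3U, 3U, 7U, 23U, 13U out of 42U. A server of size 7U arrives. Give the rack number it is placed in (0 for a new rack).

7

Racks with room: rack 7 (7U), rack 8 (23U), rack 9 (13U).
The first with room is rack 7.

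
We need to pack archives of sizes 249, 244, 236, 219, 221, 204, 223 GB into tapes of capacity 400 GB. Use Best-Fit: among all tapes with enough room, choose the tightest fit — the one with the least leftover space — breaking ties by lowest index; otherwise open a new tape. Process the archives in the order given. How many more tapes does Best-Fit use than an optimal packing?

Best-Fit: [249] [244] [236] [219] [221] [204] [223] → 7 tapes.
7 archives exceed 200 GB (half the capacity), and no two of those can share a tape, so at least 7 tapes are needed.
So 7 is already optimal.

0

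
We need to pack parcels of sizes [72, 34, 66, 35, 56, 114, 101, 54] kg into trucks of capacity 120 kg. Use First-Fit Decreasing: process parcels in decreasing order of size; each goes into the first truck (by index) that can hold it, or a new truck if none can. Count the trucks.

5

Sorted descending: 114, 101, 72, 66, 56, 54, 35, 34.
truck 1: place 114 kg, 6 kg left
truck 2: place 101 kg, 19 kg left
truck 3: place 72 kg, 48 kg left
truck 4: place 66 kg, 54 kg left
truck 5: place 56 kg, 64 kg left
truck 4: place 54 kg, 0 kg left
truck 3: place 35 kg, 13 kg left
truck 5: place 34 kg, 30 kg left
Final trucks: [114] [101] [72,35] [66,54] [56,34].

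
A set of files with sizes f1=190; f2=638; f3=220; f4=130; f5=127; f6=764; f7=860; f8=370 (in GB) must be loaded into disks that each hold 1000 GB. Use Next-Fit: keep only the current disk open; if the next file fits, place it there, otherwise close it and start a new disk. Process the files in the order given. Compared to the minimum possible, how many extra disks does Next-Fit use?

Next-Fit: [190,638] [220,130,127] [764] [860] [370] → 5 disks.
Total size 3299 GB; any packing needs at least ⌈3299/1000⌉ = 4 disks.
An optimal packing achieves that bound: [860,130] [764,220] [638,190,127] [370] → 4 disks.
Excess: 5 − 4 = 1.

1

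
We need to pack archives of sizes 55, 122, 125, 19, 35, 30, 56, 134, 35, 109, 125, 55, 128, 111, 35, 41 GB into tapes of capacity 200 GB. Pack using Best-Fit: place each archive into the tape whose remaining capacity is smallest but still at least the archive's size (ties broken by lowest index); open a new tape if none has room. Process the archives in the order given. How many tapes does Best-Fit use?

7

Put 55 GB in tape 1; 145 GB remain.
Put 122 GB in tape 1; 23 GB remain.
Put 125 GB in tape 2; 75 GB remain.
Put 19 GB in tape 1; 4 GB remain.
Put 35 GB in tape 2; 40 GB remain.
Put 30 GB in tape 2; 10 GB remain.
Put 56 GB in tape 3; 144 GB remain.
Put 134 GB in tape 3; 10 GB remain.
Put 35 GB in tape 4; 165 GB remain.
Put 109 GB in tape 4; 56 GB remain.
Put 125 GB in tape 5; 75 GB remain.
Put 55 GB in tape 4; 1 GB remain.
Put 128 GB in tape 6; 72 GB remain.
Put 111 GB in tape 7; 89 GB remain.
Put 35 GB in tape 6; 37 GB remain.
Put 41 GB in tape 5; 34 GB remain.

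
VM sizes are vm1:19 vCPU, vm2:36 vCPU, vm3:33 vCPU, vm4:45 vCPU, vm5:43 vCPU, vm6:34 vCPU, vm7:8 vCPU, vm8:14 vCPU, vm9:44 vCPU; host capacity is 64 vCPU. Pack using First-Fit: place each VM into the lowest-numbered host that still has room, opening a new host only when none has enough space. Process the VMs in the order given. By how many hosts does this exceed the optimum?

0

First-Fit: [19,36,8] [33,14] [45] [43] [34] [44] → 6 hosts.
6 VMs exceed 32 vCPU (half the capacity), and no two of those can share a host, so at least 6 hosts are needed.
So 6 is already optimal.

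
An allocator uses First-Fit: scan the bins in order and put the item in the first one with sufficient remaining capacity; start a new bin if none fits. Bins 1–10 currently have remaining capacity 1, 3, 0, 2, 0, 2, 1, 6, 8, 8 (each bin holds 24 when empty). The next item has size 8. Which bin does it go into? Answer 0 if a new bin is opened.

Bins with room: bin 9 (8), bin 10 (8).
The first with room is bin 9.

9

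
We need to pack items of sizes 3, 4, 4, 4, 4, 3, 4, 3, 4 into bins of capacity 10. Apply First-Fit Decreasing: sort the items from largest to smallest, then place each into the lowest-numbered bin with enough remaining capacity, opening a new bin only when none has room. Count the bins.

Sorted descending: 4, 4, 4, 4, 4, 4, 3, 3, 3.
4 → bin 1 (remaining 6)
4 → bin 1 (remaining 2)
4 → bin 2 (remaining 6)
4 → bin 2 (remaining 2)
4 → bin 3 (remaining 6)
4 → bin 3 (remaining 2)
3 → bin 4 (remaining 7)
3 → bin 4 (remaining 4)
3 → bin 4 (remaining 1)

4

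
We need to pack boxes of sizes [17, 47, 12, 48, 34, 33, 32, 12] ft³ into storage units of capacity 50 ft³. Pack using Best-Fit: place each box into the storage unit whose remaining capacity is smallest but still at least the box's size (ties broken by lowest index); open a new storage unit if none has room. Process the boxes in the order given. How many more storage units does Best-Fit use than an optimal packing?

Best-Fit: [17,12] [47] [48] [34,12] [33] [32] → 6 storage units.
Total size 235 ft³; any packing needs at least ⌈235/50⌉ = 5 storage units.
An optimal packing achieves that bound: [48] [47] [34,12] [33,17] [32,12] → 5 storage units.
Excess: 6 − 5 = 1.

1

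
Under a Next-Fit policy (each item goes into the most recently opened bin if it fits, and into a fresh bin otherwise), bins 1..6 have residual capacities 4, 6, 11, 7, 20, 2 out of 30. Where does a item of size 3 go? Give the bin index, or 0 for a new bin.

0

Next-Fit only looks at bin 6, which has 2 free.
3 does not fit, so a new bin is opened.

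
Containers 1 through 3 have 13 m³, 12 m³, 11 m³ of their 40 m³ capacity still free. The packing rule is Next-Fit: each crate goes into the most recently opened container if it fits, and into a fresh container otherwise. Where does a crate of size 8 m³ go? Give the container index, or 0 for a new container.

3

Next-Fit only looks at container 3, which has 11 m³ free.
8 m³ fits there.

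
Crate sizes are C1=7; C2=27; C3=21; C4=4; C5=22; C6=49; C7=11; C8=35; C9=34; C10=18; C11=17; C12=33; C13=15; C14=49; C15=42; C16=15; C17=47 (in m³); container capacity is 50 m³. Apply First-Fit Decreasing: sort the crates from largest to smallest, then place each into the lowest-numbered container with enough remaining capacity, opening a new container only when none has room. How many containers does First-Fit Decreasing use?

Sorted descending: 49, 49, 47, 42, 35, 34, 33, 27, 22, 21, 18, 17, 15, 15, 11, 7, 4.
49 m³ → container 1 (remaining 1 m³)
49 m³ → container 2 (remaining 1 m³)
47 m³ → container 3 (remaining 3 m³)
42 m³ → container 4 (remaining 8 m³)
35 m³ → container 5 (remaining 15 m³)
34 m³ → container 6 (remaining 16 m³)
33 m³ → container 7 (remaining 17 m³)
27 m³ → container 8 (remaining 23 m³)
22 m³ → container 8 (remaining 1 m³)
21 m³ → container 9 (remaining 29 m³)
18 m³ → container 9 (remaining 11 m³)
17 m³ → container 7 (remaining 0 m³)
15 m³ → container 5 (remaining 0 m³)
15 m³ → container 6 (remaining 1 m³)
11 m³ → container 9 (remaining 0 m³)
7 m³ → container 4 (remaining 1 m³)
4 m³ → container 10 (remaining 46 m³)
Final containers: [49] [49] [47] [42,7] [35,15] [34,15] [33,17] [27,22] [21,18,11] [4].

10 containers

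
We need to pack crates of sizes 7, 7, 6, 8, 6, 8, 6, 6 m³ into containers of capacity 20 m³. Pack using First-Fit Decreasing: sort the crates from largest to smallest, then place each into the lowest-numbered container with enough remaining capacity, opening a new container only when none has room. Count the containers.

3

Sorted descending: 8, 8, 7, 7, 6, 6, 6, 6.
Put 8 m³ in container 1; 12 m³ remain.
Put 8 m³ in container 1; 4 m³ remain.
Put 7 m³ in container 2; 13 m³ remain.
Put 7 m³ in container 2; 6 m³ remain.
Put 6 m³ in container 2; 0 m³ remain.
Put 6 m³ in container 3; 14 m³ remain.
Put 6 m³ in container 3; 8 m³ remain.
Put 6 m³ in container 3; 2 m³ remain.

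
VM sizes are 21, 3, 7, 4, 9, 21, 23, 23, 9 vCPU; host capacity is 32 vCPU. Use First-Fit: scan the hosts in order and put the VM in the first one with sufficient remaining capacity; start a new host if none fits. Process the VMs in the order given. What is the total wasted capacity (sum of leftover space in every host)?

40

21 vCPU → host 1 (remaining 11 vCPU)
3 vCPU → host 1 (remaining 8 vCPU)
7 vCPU → host 1 (remaining 1 vCPU)
4 vCPU → host 2 (remaining 28 vCPU)
9 vCPU → host 2 (remaining 19 vCPU)
21 vCPU → host 3 (remaining 11 vCPU)
23 vCPU → host 4 (remaining 9 vCPU)
23 vCPU → host 5 (remaining 9 vCPU)
9 vCPU → host 2 (remaining 10 vCPU)
5 hosts × 32 vCPU = 160 vCPU; used 120 vCPU; unused 40 vCPU.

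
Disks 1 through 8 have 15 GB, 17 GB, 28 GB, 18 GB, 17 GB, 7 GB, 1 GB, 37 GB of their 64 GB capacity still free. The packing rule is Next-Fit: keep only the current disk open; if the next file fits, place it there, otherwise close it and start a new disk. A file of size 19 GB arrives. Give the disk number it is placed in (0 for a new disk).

8

Next-Fit only looks at disk 8, which has 37 GB free.
19 GB fits there.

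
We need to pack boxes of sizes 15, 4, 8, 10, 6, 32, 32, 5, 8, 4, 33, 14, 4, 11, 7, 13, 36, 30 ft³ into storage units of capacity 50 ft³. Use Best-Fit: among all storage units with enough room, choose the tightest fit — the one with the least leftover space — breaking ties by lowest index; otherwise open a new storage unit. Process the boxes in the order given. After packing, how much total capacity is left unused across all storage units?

28

storage unit 1: place 15 ft³, 35 ft³ left
storage unit 1: place 4 ft³, 31 ft³ left
storage unit 1: place 8 ft³, 23 ft³ left
storage unit 1: place 10 ft³, 13 ft³ left
storage unit 1: place 6 ft³, 7 ft³ left
storage unit 2: place 32 ft³, 18 ft³ left
storage unit 3: place 32 ft³, 18 ft³ left
storage unit 1: place 5 ft³, 2 ft³ left
storage unit 2: place 8 ft³, 10 ft³ left
storage unit 2: place 4 ft³, 6 ft³ left
storage unit 4: place 33 ft³, 17 ft³ left
storage unit 4: place 14 ft³, 3 ft³ left
storage unit 2: place 4 ft³, 2 ft³ left
storage unit 3: place 11 ft³, 7 ft³ left
storage unit 3: place 7 ft³, 0 ft³ left
storage unit 5: place 13 ft³, 37 ft³ left
storage unit 5: place 36 ft³, 1 ft³ left
storage unit 6: place 30 ft³, 20 ft³ left
6 storage units × 50 ft³ = 300 ft³; used 272 ft³; unused 28 ft³.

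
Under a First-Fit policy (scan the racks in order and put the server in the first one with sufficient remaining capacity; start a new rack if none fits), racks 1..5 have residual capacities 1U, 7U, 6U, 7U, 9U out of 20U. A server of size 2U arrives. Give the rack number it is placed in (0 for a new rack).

Racks with room: rack 2 (7U), rack 3 (6U), rack 4 (7U), rack 5 (9U).
The first with room is rack 2.

2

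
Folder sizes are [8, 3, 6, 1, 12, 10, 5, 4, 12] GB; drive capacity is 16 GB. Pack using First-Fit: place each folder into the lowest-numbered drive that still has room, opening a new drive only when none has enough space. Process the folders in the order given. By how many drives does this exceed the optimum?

1

First-Fit: [8,3,1,4] [6,10] [12] [5] [12] → 5 drives.
Total size 61 GB; any packing needs at least ⌈61/16⌉ = 4 drives.
An optimal packing achieves that bound: [12,4] [12,3,1] [10,6] [8,5] → 4 drives.
Excess: 5 − 4 = 1.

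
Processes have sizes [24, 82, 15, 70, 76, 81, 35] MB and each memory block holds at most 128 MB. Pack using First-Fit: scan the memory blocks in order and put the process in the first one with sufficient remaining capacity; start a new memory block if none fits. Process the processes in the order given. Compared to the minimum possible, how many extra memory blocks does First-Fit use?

0

First-Fit: [24,82,15] [70,35] [76] [81] → 4 memory blocks.
4 processes exceed 64 MB (half the capacity), and no two of those can share a memory block, so at least 4 memory blocks are needed.
So 4 is already optimal.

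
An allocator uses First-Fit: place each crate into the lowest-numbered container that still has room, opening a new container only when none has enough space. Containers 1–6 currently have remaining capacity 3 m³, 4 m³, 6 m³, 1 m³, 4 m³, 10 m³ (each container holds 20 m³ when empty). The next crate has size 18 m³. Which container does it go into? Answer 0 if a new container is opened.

0

No container has ≥ 18 m³ free, so a new container is opened.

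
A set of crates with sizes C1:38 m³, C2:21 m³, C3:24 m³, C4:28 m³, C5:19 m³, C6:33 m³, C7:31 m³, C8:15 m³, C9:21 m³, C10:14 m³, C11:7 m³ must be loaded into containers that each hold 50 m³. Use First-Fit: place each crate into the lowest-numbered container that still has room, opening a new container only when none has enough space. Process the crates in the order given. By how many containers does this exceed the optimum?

0

First-Fit: [38,7] [21,24] [28,19] [33,15] [31,14] [21] → 6 containers.
Total size 251 m³; any packing needs at least ⌈251/50⌉ = 6 containers.
So 6 is already optimal.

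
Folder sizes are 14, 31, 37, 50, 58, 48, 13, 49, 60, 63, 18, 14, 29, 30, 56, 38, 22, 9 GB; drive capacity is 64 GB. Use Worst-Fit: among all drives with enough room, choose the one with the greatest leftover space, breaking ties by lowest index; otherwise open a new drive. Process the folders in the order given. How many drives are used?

11 drives

drive 1: place 14 GB, 50 GB left
drive 1: place 31 GB, 19 GB left
drive 2: place 37 GB, 27 GB left
drive 3: place 50 GB, 14 GB left
drive 4: place 58 GB, 6 GB left
drive 5: place 48 GB, 16 GB left
drive 2: place 13 GB, 14 GB left
drive 6: place 49 GB, 15 GB left
drive 7: place 60 GB, 4 GB left
drive 8: place 63 GB, 1 GB left
drive 1: place 18 GB, 1 GB left
drive 5: place 14 GB, 2 GB left
drive 9: place 29 GB, 35 GB left
drive 9: place 30 GB, 5 GB left
drive 10: place 56 GB, 8 GB left
drive 11: place 38 GB, 26 GB left
drive 11: place 22 GB, 4 GB left
drive 6: place 9 GB, 6 GB left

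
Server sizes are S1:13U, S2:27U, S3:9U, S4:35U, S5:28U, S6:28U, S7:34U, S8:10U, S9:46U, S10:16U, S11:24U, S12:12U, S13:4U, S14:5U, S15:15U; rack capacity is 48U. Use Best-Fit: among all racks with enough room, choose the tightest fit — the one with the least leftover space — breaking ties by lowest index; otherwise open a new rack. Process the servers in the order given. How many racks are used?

7

Put S1 (13U) in rack 1; 35U remain.
Put S2 (27U) in rack 1; 8U remain.
Put S3 (9U) in rack 2; 39U remain.
Put S4 (35U) in rack 2; 4U remain.
Put S5 (28U) in rack 3; 20U remain.
Put S6 (28U) in rack 4; 20U remain.
Put S7 (34U) in rack 5; 14U remain.
Put S8 (10U) in rack 5; 4U remain.
Put S9 (46U) in rack 6; 2U remain.
Put S10 (16U) in rack 3; 4U remain.
Put S11 (24U) in rack 7; 24U remain.
Put S12 (12U) in rack 4; 8U remain.
Put S13 (4U) in rack 2; 0U remain.
Put S14 (5U) in rack 1; 3U remain.
Put S15 (15U) in rack 7; 9U remain.
Final racks: [13,27,5] [9,35,4] [28,16] [28,12] [34,10] [46] [24,15].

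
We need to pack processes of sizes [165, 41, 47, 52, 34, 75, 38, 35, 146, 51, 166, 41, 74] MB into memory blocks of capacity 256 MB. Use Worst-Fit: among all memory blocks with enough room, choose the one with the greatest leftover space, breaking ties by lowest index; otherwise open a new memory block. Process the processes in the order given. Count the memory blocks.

165 MB → memory block 1 (remaining 91 MB)
41 MB → memory block 1 (remaining 50 MB)
47 MB → memory block 1 (remaining 3 MB)
52 MB → memory block 2 (remaining 204 MB)
34 MB → memory block 2 (remaining 170 MB)
75 MB → memory block 2 (remaining 95 MB)
38 MB → memory block 2 (remaining 57 MB)
35 MB → memory block 2 (remaining 22 MB)
146 MB → memory block 3 (remaining 110 MB)
51 MB → memory block 3 (remaining 59 MB)
166 MB → memory block 4 (remaining 90 MB)
41 MB → memory block 4 (remaining 49 MB)
74 MB → memory block 5 (remaining 182 MB)

5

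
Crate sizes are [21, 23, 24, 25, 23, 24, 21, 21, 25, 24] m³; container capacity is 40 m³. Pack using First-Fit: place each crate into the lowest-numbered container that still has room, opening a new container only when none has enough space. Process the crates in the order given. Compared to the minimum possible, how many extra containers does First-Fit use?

0

First-Fit: [21] [23] [24] [25] [23] [24] [21] [21] [25] [24] → 10 containers.
10 crates exceed 20 m³ (half the capacity), and no two of those can share a container, so at least 10 containers are needed.
So 10 is already optimal.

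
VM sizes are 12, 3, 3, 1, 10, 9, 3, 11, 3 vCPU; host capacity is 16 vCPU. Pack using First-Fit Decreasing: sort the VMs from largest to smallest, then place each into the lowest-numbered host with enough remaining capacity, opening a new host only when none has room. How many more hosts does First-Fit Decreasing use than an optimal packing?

0

First-Fit Decreasing: [12,3,1] [11,3] [10,3,3] [9] → 4 hosts.
Total size 55 vCPU; any packing needs at least ⌈55/16⌉ = 4 hosts.
So 4 is already optimal.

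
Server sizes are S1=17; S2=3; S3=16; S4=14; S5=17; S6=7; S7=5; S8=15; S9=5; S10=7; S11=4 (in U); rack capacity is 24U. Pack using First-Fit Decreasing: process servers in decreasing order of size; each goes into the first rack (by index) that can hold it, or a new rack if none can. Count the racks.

5 racks

Sorted descending: 17, 17, 16, 15, 14, 7, 7, 5, 5, 4, 3.
Put 17U in rack 1; 7U remain.
Put 17U in rack 2; 7U remain.
Put 16U in rack 3; 8U remain.
Put 15U in rack 4; 9U remain.
Put 14U in rack 5; 10U remain.
Put 7U in rack 1; 0U remain.
Put 7U in rack 2; 0U remain.
Put 5U in rack 3; 3U remain.
Put 5U in rack 4; 4U remain.
Put 4U in rack 4; 0U remain.
Put 3U in rack 3; 0U remain.
Final racks: [17,7] [17,7] [16,5,3] [15,5,4] [14].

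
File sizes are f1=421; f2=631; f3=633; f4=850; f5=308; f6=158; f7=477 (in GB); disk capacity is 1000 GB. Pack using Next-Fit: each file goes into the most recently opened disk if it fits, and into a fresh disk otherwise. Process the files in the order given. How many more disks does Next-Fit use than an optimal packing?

1

Next-Fit: [421] [631] [633] [850] [308,158,477] → 5 disks.
Total size 3478 GB; any packing needs at least ⌈3478/1000⌉ = 4 disks.
An optimal packing achieves that bound: [850] [633,308] [631,158] [477,421] → 4 disks.
Excess: 5 − 4 = 1.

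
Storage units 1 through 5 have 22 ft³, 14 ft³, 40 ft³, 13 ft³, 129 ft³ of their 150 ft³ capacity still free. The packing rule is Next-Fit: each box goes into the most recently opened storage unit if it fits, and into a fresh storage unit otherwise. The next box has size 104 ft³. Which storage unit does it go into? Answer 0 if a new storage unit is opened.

Next-Fit only looks at storage unit 5, which has 129 ft³ free.
104 ft³ fits there.

5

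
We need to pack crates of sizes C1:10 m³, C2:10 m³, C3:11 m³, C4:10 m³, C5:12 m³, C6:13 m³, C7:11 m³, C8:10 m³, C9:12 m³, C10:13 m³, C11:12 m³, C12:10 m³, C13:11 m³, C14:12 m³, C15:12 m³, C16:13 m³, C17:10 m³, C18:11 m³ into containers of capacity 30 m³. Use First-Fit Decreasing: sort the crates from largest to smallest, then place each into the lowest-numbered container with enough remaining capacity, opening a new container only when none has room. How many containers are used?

8 containers

Sorted descending: 13, 13, 13, 12, 12, 12, 12, 12, 11, 11, 11, 11, 10, 10, 10, 10, 10, 10.
container 1: place 13 m³, 17 m³ left
container 1: place 13 m³, 4 m³ left
container 2: place 13 m³, 17 m³ left
container 2: place 12 m³, 5 m³ left
container 3: place 12 m³, 18 m³ left
container 3: place 12 m³, 6 m³ left
container 4: place 12 m³, 18 m³ left
container 4: place 12 m³, 6 m³ left
container 5: place 11 m³, 19 m³ left
container 5: place 11 m³, 8 m³ left
container 6: place 11 m³, 19 m³ left
container 6: place 11 m³, 8 m³ left
container 7: place 10 m³, 20 m³ left
container 7: place 10 m³, 10 m³ left
container 7: place 10 m³, 0 m³ left
container 8: place 10 m³, 20 m³ left
container 8: place 10 m³, 10 m³ left
container 8: place 10 m³, 0 m³ left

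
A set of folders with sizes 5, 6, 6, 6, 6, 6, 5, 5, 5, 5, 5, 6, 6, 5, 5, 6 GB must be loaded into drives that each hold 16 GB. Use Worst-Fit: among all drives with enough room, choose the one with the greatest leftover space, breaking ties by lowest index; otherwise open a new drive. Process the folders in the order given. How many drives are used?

Put 5 GB in drive 1; 11 GB remain.
Put 6 GB in drive 1; 5 GB remain.
Put 6 GB in drive 2; 10 GB remain.
Put 6 GB in drive 2; 4 GB remain.
Put 6 GB in drive 3; 10 GB remain.
Put 6 GB in drive 3; 4 GB remain.
Put 5 GB in drive 1; 0 GB remain.
Put 5 GB in drive 4; 11 GB remain.
Put 5 GB in drive 4; 6 GB remain.
Put 5 GB in drive 4; 1 GB remain.
Put 5 GB in drive 5; 11 GB remain.
Put 6 GB in drive 5; 5 GB remain.
Put 6 GB in drive 6; 10 GB remain.
Put 5 GB in drive 6; 5 GB remain.
Put 5 GB in drive 5; 0 GB remain.
Put 6 GB in drive 7; 10 GB remain.

7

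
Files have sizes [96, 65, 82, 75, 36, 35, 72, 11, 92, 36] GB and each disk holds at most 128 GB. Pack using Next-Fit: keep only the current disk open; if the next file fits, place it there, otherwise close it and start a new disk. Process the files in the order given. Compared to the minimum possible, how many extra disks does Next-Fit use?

0

Next-Fit: [96] [65] [82] [75,36] [35,72,11] [92,36] → 6 disks.
6 files exceed 64 GB (half the capacity), and no two of those can share a disk, so at least 6 disks are needed.
So 6 is already optimal.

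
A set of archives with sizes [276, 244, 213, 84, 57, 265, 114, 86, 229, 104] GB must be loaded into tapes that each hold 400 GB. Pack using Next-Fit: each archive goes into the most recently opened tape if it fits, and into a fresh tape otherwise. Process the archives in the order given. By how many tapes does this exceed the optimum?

Next-Fit: [276] [244] [213,84,57] [265,114] [86,229] [104] → 6 tapes.
Total size 1672 GB; any packing needs at least ⌈1672/400⌉ = 5 tapes.
An optimal packing achieves that bound: [276,114] [265,104] [244,86,57] [229,84] [213] → 5 tapes.
Excess: 6 − 5 = 1.

1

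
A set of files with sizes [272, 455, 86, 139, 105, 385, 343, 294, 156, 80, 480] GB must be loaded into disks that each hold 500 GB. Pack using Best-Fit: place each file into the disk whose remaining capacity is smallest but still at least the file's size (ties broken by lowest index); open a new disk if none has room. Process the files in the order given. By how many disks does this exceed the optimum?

0

Best-Fit: [272,86,139] [455] [105,385] [343,156] [294,80] [480] → 6 disks.
Total size 2795 GB; any packing needs at least ⌈2795/500⌉ = 6 disks.
So 6 is already optimal.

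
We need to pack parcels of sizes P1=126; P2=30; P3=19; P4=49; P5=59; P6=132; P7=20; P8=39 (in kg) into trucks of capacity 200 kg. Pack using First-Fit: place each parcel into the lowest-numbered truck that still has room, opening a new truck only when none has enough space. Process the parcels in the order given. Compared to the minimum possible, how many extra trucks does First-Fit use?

First-Fit: [126,30,19,20] [49,59,39] [132] → 3 trucks.
Total size 474 kg; any packing needs at least ⌈474/200⌉ = 3 trucks.
So 3 is already optimal.

0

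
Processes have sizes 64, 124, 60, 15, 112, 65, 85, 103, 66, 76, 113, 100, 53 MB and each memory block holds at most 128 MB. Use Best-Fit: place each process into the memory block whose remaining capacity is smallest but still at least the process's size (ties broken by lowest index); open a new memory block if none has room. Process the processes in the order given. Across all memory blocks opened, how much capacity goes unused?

Put 64 MB in memory block 1; 64 MB remain.
Put 124 MB in memory block 2; 4 MB remain.
Put 60 MB in memory block 1; 4 MB remain.
Put 15 MB in memory block 3; 113 MB remain.
Put 112 MB in memory block 3; 1 MB remain.
Put 65 MB in memory block 4; 63 MB remain.
Put 85 MB in memory block 5; 43 MB remain.
Put 103 MB in memory block 6; 25 MB remain.
Put 66 MB in memory block 7; 62 MB remain.
Put 76 MB in memory block 8; 52 MB remain.
Put 113 MB in memory block 9; 15 MB remain.
Put 100 MB in memory block 10; 28 MB remain.
Put 53 MB in memory block 7; 9 MB remain.
10 memory blocks × 128 MB = 1280 MB; used 1036 MB; unused 244 MB.

244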